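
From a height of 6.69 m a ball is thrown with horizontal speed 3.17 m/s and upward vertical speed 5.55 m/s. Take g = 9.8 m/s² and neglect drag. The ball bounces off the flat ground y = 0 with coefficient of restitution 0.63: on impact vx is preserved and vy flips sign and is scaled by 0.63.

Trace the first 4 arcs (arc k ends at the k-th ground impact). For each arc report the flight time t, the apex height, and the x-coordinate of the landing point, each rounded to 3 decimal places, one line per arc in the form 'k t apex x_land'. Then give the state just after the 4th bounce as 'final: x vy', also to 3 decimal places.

Arc 1: start y=6.690, vy=5.550 → t=1.865, apex=8.262, x_land=5.911, impact vy=-12.725
  bounce: vy ← 0.63·12.725 = 8.017
Arc 2: start y=0.000, vy=8.017 → t=1.636, apex=3.279, x_land=11.098, impact vy=-8.017
  bounce: vy ← 0.63·8.017 = 5.051
Arc 3: start y=0.000, vy=5.051 → t=1.031, apex=1.301, x_land=14.365, impact vy=-5.051
  bounce: vy ← 0.63·5.051 = 3.182
Arc 4: start y=0.000, vy=3.182 → t=0.649, apex=0.517, x_land=16.424, impact vy=-3.182
  bounce: vy ← 0.63·3.182 = 2.005

1 1.865 8.262 5.911
2 1.636 3.279 11.098
3 1.031 1.301 14.365
4 0.649 0.517 16.424
final: 16.424 2.005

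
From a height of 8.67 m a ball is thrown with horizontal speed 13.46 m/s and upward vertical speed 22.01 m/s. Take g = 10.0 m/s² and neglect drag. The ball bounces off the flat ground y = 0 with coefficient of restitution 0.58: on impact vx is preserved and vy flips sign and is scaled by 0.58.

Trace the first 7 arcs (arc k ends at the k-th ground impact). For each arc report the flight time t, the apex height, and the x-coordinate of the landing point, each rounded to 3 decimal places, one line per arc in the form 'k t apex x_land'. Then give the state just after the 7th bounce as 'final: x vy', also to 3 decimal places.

Arc 1: start y=8.670, vy=22.010 → t=4.766, apex=32.892, x_land=64.148, impact vy=-25.648
  bounce: vy ← 0.58·25.648 = 14.876
Arc 2: start y=0.000, vy=14.876 → t=2.975, apex=11.065, x_land=104.195, impact vy=-14.876
  bounce: vy ← 0.58·14.876 = 8.628
Arc 3: start y=0.000, vy=8.628 → t=1.726, apex=3.722, x_land=127.421, impact vy=-8.628
  bounce: vy ← 0.58·8.628 = 5.004
Arc 4: start y=0.000, vy=5.004 → t=1.001, apex=1.252, x_land=140.893, impact vy=-5.004
  bounce: vy ← 0.58·5.004 = 2.902
Arc 5: start y=0.000, vy=2.902 → t=0.580, apex=0.421, x_land=148.707, impact vy=-2.902
  bounce: vy ← 0.58·2.902 = 1.683
Arc 6: start y=0.000, vy=1.683 → t=0.337, apex=0.142, x_land=153.238, impact vy=-1.683
  bounce: vy ← 0.58·1.683 = 0.976
Arc 7: start y=0.000, vy=0.976 → t=0.195, apex=0.048, x_land=155.867, impact vy=-0.976
  bounce: vy ← 0.58·0.976 = 0.566

1 4.766 32.892 64.148
2 2.975 11.065 104.195
3 1.726 3.722 127.421
4 1.001 1.252 140.893
5 0.580 0.421 148.707
6 0.337 0.142 153.238
7 0.195 0.048 155.867
final: 155.867 0.566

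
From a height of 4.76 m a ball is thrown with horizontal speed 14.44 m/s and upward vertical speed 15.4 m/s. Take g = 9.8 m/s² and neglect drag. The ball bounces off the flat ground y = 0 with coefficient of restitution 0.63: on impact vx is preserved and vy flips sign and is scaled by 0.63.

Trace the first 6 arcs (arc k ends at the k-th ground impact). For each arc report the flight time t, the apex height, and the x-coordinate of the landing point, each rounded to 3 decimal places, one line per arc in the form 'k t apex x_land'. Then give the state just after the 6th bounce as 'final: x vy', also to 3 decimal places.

Arc 1: start y=4.760, vy=15.400 → t=3.426, apex=16.860, x_land=49.477, impact vy=-18.178
  bounce: vy ← 0.63·18.178 = 11.452
Arc 2: start y=0.000, vy=11.452 → t=2.337, apex=6.692, x_land=83.226, impact vy=-11.452
  bounce: vy ← 0.63·11.452 = 7.215
Arc 3: start y=0.000, vy=7.215 → t=1.472, apex=2.656, x_land=104.489, impact vy=-7.215
  bounce: vy ← 0.63·7.215 = 4.545
Arc 4: start y=0.000, vy=4.545 → t=0.928, apex=1.054, x_land=117.884, impact vy=-4.545
  bounce: vy ← 0.63·4.545 = 2.864
Arc 5: start y=0.000, vy=2.864 → t=0.584, apex=0.418, x_land=126.323, impact vy=-2.864
  bounce: vy ← 0.63·2.864 = 1.804
Arc 6: start y=0.000, vy=1.804 → t=0.368, apex=0.166, x_land=131.639, impact vy=-1.804
  bounce: vy ← 0.63·1.804 = 1.137

1 3.426 16.860 49.477
2 2.337 6.692 83.226
3 1.472 2.656 104.489
4 0.928 1.054 117.884
5 0.584 0.418 126.323
6 0.368 0.166 131.639
final: 131.639 1.137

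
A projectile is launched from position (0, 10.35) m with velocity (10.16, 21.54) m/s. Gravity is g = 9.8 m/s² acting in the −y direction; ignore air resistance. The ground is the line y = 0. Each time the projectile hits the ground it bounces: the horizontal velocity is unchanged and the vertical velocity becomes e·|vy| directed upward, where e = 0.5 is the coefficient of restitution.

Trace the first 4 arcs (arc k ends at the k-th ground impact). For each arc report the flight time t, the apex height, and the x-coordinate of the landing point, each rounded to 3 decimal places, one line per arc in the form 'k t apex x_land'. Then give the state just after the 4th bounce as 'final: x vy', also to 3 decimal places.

1 4.833 34.022 49.103
2 2.635 8.506 75.875
3 1.318 2.126 89.260
4 0.659 0.532 95.953
final: 95.953 1.614

Arc 1: start y=10.350, vy=21.540 → t=4.833, apex=34.022, x_land=49.103, impact vy=-25.823
  bounce: vy ← 0.5·25.823 = 12.912
Arc 2: start y=0.000, vy=12.912 → t=2.635, apex=8.506, x_land=75.875, impact vy=-12.912
  bounce: vy ← 0.5·12.912 = 6.456
Arc 3: start y=0.000, vy=6.456 → t=1.318, apex=2.126, x_land=89.260, impact vy=-6.456
  bounce: vy ← 0.5·6.456 = 3.228
Arc 4: start y=0.000, vy=3.228 → t=0.659, apex=0.532, x_land=95.953, impact vy=-3.228
  bounce: vy ← 0.5·3.228 = 1.614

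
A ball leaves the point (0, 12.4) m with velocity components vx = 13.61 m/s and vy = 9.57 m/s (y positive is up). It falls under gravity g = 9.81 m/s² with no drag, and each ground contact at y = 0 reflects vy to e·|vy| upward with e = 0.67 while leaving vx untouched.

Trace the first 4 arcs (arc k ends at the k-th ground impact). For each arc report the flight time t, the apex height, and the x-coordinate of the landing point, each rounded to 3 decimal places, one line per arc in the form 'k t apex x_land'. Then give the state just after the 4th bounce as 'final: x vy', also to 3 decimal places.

1 2.841 17.068 38.665
2 2.500 7.662 72.685
3 1.675 3.439 95.478
4 1.122 1.544 110.750
final: 110.750 3.688

Arc 1: start y=12.400, vy=9.570 → t=2.841, apex=17.068, x_land=38.665, impact vy=-18.300
  bounce: vy ← 0.67·18.300 = 12.261
Arc 2: start y=0.000, vy=12.261 → t=2.500, apex=7.662, x_land=72.685, impact vy=-12.261
  bounce: vy ← 0.67·12.261 = 8.215
Arc 3: start y=0.000, vy=8.215 → t=1.675, apex=3.439, x_land=95.478, impact vy=-8.215
  bounce: vy ← 0.67·8.215 = 5.504
Arc 4: start y=0.000, vy=5.504 → t=1.122, apex=1.544, x_land=110.750, impact vy=-5.504
  bounce: vy ← 0.67·5.504 = 3.688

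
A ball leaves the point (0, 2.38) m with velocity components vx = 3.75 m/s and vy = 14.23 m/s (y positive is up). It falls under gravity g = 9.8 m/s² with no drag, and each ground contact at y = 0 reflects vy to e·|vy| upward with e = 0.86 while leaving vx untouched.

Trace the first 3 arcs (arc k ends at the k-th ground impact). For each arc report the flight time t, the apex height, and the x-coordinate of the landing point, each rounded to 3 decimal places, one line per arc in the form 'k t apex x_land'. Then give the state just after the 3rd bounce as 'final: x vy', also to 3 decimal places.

1 3.063 12.711 11.485
2 2.770 9.401 21.874
3 2.382 6.953 30.808
final: 30.808 10.040

Arc 1: start y=2.380, vy=14.230 → t=3.063, apex=12.711, x_land=11.485, impact vy=-15.784
  bounce: vy ← 0.86·15.784 = 13.574
Arc 2: start y=0.000, vy=13.574 → t=2.770, apex=9.401, x_land=21.874, impact vy=-13.574
  bounce: vy ← 0.86·13.574 = 11.674
Arc 3: start y=0.000, vy=11.674 → t=2.382, apex=6.953, x_land=30.808, impact vy=-11.674
  bounce: vy ← 0.86·11.674 = 10.040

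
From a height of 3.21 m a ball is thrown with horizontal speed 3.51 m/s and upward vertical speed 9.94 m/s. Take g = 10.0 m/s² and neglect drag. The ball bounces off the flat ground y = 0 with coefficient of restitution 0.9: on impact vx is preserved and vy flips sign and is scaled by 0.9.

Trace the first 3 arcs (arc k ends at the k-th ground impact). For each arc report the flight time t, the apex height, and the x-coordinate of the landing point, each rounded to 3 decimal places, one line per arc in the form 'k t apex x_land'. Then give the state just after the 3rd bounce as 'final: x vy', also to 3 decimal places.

Arc 1: start y=3.210, vy=9.940 → t=2.271, apex=8.150, x_land=7.970, impact vy=-12.767
  bounce: vy ← 0.9·12.767 = 11.491
Arc 2: start y=0.000, vy=11.491 → t=2.298, apex=6.602, x_land=16.037, impact vy=-11.491
  bounce: vy ← 0.9·11.491 = 10.342
Arc 3: start y=0.000, vy=10.342 → t=2.068, apex=5.347, x_land=23.296, impact vy=-10.342
  bounce: vy ← 0.9·10.342 = 9.307

1 2.271 8.150 7.970
2 2.298 6.602 16.037
3 2.068 5.347 23.296
final: 23.296 9.307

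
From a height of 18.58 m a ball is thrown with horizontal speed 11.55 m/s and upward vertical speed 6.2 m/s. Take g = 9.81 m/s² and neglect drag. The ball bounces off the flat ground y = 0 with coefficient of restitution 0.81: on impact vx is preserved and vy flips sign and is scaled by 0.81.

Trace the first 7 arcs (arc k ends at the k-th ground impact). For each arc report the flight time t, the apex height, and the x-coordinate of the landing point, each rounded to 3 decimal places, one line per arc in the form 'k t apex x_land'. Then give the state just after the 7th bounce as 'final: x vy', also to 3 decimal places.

1 2.678 20.539 30.935
2 3.315 13.476 69.223
3 2.685 8.841 100.237
4 2.175 5.801 125.358
5 1.762 3.806 145.706
6 1.427 2.497 162.188
7 1.156 1.638 175.539
final: 175.539 4.592

Arc 1: start y=18.580, vy=6.200 → t=2.678, apex=20.539, x_land=30.935, impact vy=-20.074
  bounce: vy ← 0.81·20.074 = 16.260
Arc 2: start y=0.000, vy=16.260 → t=3.315, apex=13.476, x_land=69.223, impact vy=-16.260
  bounce: vy ← 0.81·16.260 = 13.171
Arc 3: start y=0.000, vy=13.171 → t=2.685, apex=8.841, x_land=100.237, impact vy=-13.171
  bounce: vy ← 0.81·13.171 = 10.668
Arc 4: start y=0.000, vy=10.668 → t=2.175, apex=5.801, x_land=125.358, impact vy=-10.668
  bounce: vy ← 0.81·10.668 = 8.641
Arc 5: start y=0.000, vy=8.641 → t=1.762, apex=3.806, x_land=145.706, impact vy=-8.641
  bounce: vy ← 0.81·8.641 = 6.999
Arc 6: start y=0.000, vy=6.999 → t=1.427, apex=2.497, x_land=162.188, impact vy=-6.999
  bounce: vy ← 0.81·6.999 = 5.670
Arc 7: start y=0.000, vy=5.670 → t=1.156, apex=1.638, x_land=175.539, impact vy=-5.670
  bounce: vy ← 0.81·5.670 = 4.592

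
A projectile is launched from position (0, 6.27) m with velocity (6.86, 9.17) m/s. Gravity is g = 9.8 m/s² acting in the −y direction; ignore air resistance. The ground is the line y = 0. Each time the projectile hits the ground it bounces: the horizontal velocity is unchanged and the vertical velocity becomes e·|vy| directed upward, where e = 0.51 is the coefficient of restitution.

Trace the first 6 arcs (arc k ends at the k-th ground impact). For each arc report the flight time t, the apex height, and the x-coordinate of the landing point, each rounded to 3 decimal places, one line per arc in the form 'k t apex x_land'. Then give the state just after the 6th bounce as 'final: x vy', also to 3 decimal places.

Arc 1: start y=6.270, vy=9.170 → t=2.404, apex=10.560, x_land=16.490, impact vy=-14.387
  bounce: vy ← 0.51·14.387 = 7.337
Arc 2: start y=0.000, vy=7.337 → t=1.497, apex=2.747, x_land=26.762, impact vy=-7.337
  bounce: vy ← 0.51·7.337 = 3.742
Arc 3: start y=0.000, vy=3.742 → t=0.764, apex=0.714, x_land=32.001, impact vy=-3.742
  bounce: vy ← 0.51·3.742 = 1.908
Arc 4: start y=0.000, vy=1.908 → t=0.389, apex=0.186, x_land=34.673, impact vy=-1.908
  bounce: vy ← 0.51·1.908 = 0.973
Arc 5: start y=0.000, vy=0.973 → t=0.199, apex=0.048, x_land=36.035, impact vy=-0.973
  bounce: vy ← 0.51·0.973 = 0.496
Arc 6: start y=0.000, vy=0.496 → t=0.101, apex=0.013, x_land=36.730, impact vy=-0.496
  bounce: vy ← 0.51·0.496 = 0.253

1 2.404 10.560 16.490
2 1.497 2.747 26.762
3 0.764 0.714 32.001
4 0.389 0.186 34.673
5 0.199 0.048 36.035
6 0.101 0.013 36.730
final: 36.730 0.253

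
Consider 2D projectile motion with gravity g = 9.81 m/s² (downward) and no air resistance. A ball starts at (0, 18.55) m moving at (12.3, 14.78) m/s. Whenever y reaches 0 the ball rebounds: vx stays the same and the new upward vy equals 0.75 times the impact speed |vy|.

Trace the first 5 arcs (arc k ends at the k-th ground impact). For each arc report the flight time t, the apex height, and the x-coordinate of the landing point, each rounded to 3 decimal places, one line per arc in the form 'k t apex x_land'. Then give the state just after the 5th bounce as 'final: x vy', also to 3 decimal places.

1 3.967 29.684 48.790
2 3.690 16.697 94.178
3 2.768 9.392 128.218
4 2.076 5.283 153.749
5 1.557 2.972 172.897
final: 172.897 5.727

Arc 1: start y=18.550, vy=14.780 → t=3.967, apex=29.684, x_land=48.790, impact vy=-24.133
  bounce: vy ← 0.75·24.133 = 18.100
Arc 2: start y=0.000, vy=18.100 → t=3.690, apex=16.697, x_land=94.178, impact vy=-18.100
  bounce: vy ← 0.75·18.100 = 13.575
Arc 3: start y=0.000, vy=13.575 → t=2.768, apex=9.392, x_land=128.218, impact vy=-13.575
  bounce: vy ← 0.75·13.575 = 10.181
Arc 4: start y=0.000, vy=10.181 → t=2.076, apex=5.283, x_land=153.749, impact vy=-10.181
  bounce: vy ← 0.75·10.181 = 7.636
Arc 5: start y=0.000, vy=7.636 → t=1.557, apex=2.972, x_land=172.897, impact vy=-7.636
  bounce: vy ← 0.75·7.636 = 5.727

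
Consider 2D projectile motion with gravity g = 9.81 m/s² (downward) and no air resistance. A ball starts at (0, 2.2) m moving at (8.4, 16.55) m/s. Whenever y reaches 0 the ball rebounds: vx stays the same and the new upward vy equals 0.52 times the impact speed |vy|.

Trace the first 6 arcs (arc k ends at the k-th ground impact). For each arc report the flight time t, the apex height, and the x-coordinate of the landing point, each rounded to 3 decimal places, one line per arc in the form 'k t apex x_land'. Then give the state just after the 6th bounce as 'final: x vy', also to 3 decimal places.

1 3.502 16.160 29.418
2 1.888 4.370 45.275
3 0.982 1.182 53.521
4 0.510 0.320 57.809
5 0.265 0.086 60.038
6 0.138 0.023 61.198
final: 61.198 0.352

Arc 1: start y=2.200, vy=16.550 → t=3.502, apex=16.160, x_land=29.418, impact vy=-17.806
  bounce: vy ← 0.52·17.806 = 9.259
Arc 2: start y=0.000, vy=9.259 → t=1.888, apex=4.370, x_land=45.275, impact vy=-9.259
  bounce: vy ← 0.52·9.259 = 4.815
Arc 3: start y=0.000, vy=4.815 → t=0.982, apex=1.182, x_land=53.521, impact vy=-4.815
  bounce: vy ← 0.52·4.815 = 2.504
Arc 4: start y=0.000, vy=2.504 → t=0.510, apex=0.320, x_land=57.809, impact vy=-2.504
  bounce: vy ← 0.52·2.504 = 1.302
Arc 5: start y=0.000, vy=1.302 → t=0.265, apex=0.086, x_land=60.038, impact vy=-1.302
  bounce: vy ← 0.52·1.302 = 0.677
Arc 6: start y=0.000, vy=0.677 → t=0.138, apex=0.023, x_land=61.198, impact vy=-0.677
  bounce: vy ← 0.52·0.677 = 0.352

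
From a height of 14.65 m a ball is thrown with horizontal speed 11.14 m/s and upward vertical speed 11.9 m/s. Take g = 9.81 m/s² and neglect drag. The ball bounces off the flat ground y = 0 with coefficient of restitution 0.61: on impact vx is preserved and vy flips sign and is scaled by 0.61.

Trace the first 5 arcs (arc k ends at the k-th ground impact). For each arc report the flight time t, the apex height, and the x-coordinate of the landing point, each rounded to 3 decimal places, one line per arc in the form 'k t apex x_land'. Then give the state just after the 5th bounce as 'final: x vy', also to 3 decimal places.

1 3.325 21.868 37.035
2 2.576 8.137 65.731
3 1.571 3.028 83.236
4 0.959 1.127 93.914
5 0.585 0.419 100.427
final: 100.427 1.749

Arc 1: start y=14.650, vy=11.900 → t=3.325, apex=21.868, x_land=37.035, impact vy=-20.713
  bounce: vy ← 0.61·20.713 = 12.635
Arc 2: start y=0.000, vy=12.635 → t=2.576, apex=8.137, x_land=65.731, impact vy=-12.635
  bounce: vy ← 0.61·12.635 = 7.707
Arc 3: start y=0.000, vy=7.707 → t=1.571, apex=3.028, x_land=83.236, impact vy=-7.707
  bounce: vy ← 0.61·7.707 = 4.702
Arc 4: start y=0.000, vy=4.702 → t=0.959, apex=1.127, x_land=93.914, impact vy=-4.702
  bounce: vy ← 0.61·4.702 = 2.868
Arc 5: start y=0.000, vy=2.868 → t=0.585, apex=0.419, x_land=100.427, impact vy=-2.868
  bounce: vy ← 0.61·2.868 = 1.749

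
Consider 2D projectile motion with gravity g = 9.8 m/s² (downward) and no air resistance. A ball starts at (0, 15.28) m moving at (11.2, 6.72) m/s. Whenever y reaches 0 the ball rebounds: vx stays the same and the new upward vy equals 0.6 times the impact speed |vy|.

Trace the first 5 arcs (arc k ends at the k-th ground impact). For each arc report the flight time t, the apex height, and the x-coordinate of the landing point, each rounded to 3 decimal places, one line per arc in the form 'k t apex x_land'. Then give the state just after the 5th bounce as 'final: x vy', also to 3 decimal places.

Arc 1: start y=15.280, vy=6.720 → t=2.580, apex=17.584, x_land=28.897, impact vy=-18.565
  bounce: vy ← 0.6·18.565 = 11.139
Arc 2: start y=0.000, vy=11.139 → t=2.273, apex=6.330, x_land=54.357, impact vy=-11.139
  bounce: vy ← 0.6·11.139 = 6.683
Arc 3: start y=0.000, vy=6.683 → t=1.364, apex=2.279, x_land=69.633, impact vy=-6.683
  bounce: vy ← 0.6·6.683 = 4.010
Arc 4: start y=0.000, vy=4.010 → t=0.818, apex=0.820, x_land=78.799, impact vy=-4.010
  bounce: vy ← 0.6·4.010 = 2.406
Arc 5: start y=0.000, vy=2.406 → t=0.491, apex=0.295, x_land=84.298, impact vy=-2.406
  bounce: vy ← 0.6·2.406 = 1.444

1 2.580 17.584 28.897
2 2.273 6.330 54.357
3 1.364 2.279 69.633
4 0.818 0.820 78.799
5 0.491 0.295 84.298
final: 84.298 1.444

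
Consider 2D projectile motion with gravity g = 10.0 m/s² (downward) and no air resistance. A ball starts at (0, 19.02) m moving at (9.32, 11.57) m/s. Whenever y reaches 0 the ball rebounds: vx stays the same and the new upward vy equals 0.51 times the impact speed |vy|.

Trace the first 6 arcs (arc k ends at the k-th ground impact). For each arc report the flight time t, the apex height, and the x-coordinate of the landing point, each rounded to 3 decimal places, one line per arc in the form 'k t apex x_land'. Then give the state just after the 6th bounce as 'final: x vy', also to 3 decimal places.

1 3.425 25.713 31.919
2 2.313 6.688 53.477
3 1.180 1.740 64.471
4 0.602 0.452 70.078
5 0.307 0.118 72.938
6 0.156 0.031 74.397
final: 74.397 0.399

Arc 1: start y=19.020, vy=11.570 → t=3.425, apex=25.713, x_land=31.919, impact vy=-22.677
  bounce: vy ← 0.51·22.677 = 11.565
Arc 2: start y=0.000, vy=11.565 → t=2.313, apex=6.688, x_land=53.477, impact vy=-11.565
  bounce: vy ← 0.51·11.565 = 5.898
Arc 3: start y=0.000, vy=5.898 → t=1.180, apex=1.740, x_land=64.471, impact vy=-5.898
  bounce: vy ← 0.51·5.898 = 3.008
Arc 4: start y=0.000, vy=3.008 → t=0.602, apex=0.452, x_land=70.078, impact vy=-3.008
  bounce: vy ← 0.51·3.008 = 1.534
Arc 5: start y=0.000, vy=1.534 → t=0.307, apex=0.118, x_land=72.938, impact vy=-1.534
  bounce: vy ← 0.51·1.534 = 0.782
Arc 6: start y=0.000, vy=0.782 → t=0.156, apex=0.031, x_land=74.397, impact vy=-0.782
  bounce: vy ← 0.51·0.782 = 0.399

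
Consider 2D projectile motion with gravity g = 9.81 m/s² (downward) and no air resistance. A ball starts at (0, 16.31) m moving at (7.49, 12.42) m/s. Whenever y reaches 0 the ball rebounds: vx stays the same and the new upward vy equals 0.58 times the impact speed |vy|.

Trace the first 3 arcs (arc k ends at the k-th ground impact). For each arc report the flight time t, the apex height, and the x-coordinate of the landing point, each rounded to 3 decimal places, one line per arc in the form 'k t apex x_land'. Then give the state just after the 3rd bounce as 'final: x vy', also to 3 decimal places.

1 3.486 24.172 26.110
2 2.575 8.132 45.398
3 1.494 2.735 56.584
final: 56.584 4.249

Arc 1: start y=16.310, vy=12.420 → t=3.486, apex=24.172, x_land=26.110, impact vy=-21.777
  bounce: vy ← 0.58·21.777 = 12.631
Arc 2: start y=0.000, vy=12.631 → t=2.575, apex=8.132, x_land=45.398, impact vy=-12.631
  bounce: vy ← 0.58·12.631 = 7.326
Arc 3: start y=0.000, vy=7.326 → t=1.494, apex=2.735, x_land=56.584, impact vy=-7.326
  bounce: vy ← 0.58·7.326 = 4.249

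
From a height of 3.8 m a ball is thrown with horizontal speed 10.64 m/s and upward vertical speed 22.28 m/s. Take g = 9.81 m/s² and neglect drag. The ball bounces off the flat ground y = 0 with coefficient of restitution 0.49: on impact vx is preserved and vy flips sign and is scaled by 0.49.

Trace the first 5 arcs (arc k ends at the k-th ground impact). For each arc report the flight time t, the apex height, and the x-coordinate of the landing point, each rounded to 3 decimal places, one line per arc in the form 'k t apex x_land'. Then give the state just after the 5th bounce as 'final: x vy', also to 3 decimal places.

Arc 1: start y=3.800, vy=22.280 → t=4.707, apex=29.101, x_land=50.081, impact vy=-23.895
  bounce: vy ← 0.49·23.895 = 11.708
Arc 2: start y=0.000, vy=11.708 → t=2.387, apex=6.987, x_land=75.479, impact vy=-11.708
  bounce: vy ← 0.49·11.708 = 5.737
Arc 3: start y=0.000, vy=5.737 → t=1.170, apex=1.678, x_land=87.924, impact vy=-5.737
  bounce: vy ← 0.49·5.737 = 2.811
Arc 4: start y=0.000, vy=2.811 → t=0.573, apex=0.403, x_land=94.022, impact vy=-2.811
  bounce: vy ← 0.49·2.811 = 1.377
Arc 5: start y=0.000, vy=1.377 → t=0.281, apex=0.097, x_land=97.010, impact vy=-1.377
  bounce: vy ← 0.49·1.377 = 0.675

1 4.707 29.101 50.081
2 2.387 6.987 75.479
3 1.170 1.678 87.924
4 0.573 0.403 94.022
5 0.281 0.097 97.010
final: 97.010 0.675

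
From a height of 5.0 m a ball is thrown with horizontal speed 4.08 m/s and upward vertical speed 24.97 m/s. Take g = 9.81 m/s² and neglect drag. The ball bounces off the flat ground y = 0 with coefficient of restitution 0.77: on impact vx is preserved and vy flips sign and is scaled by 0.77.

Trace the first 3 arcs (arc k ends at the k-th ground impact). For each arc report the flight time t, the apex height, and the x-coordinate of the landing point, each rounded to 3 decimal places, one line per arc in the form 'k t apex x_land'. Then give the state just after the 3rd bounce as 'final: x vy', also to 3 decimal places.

1 5.284 36.779 21.557
2 4.217 21.806 38.763
3 3.247 12.929 52.011
final: 52.011 12.264

Arc 1: start y=5.000, vy=24.970 → t=5.284, apex=36.779, x_land=21.557, impact vy=-26.863
  bounce: vy ← 0.77·26.863 = 20.684
Arc 2: start y=0.000, vy=20.684 → t=4.217, apex=21.806, x_land=38.763, impact vy=-20.684
  bounce: vy ← 0.77·20.684 = 15.927
Arc 3: start y=0.000, vy=15.927 → t=3.247, apex=12.929, x_land=52.011, impact vy=-15.927
  bounce: vy ← 0.77·15.927 = 12.264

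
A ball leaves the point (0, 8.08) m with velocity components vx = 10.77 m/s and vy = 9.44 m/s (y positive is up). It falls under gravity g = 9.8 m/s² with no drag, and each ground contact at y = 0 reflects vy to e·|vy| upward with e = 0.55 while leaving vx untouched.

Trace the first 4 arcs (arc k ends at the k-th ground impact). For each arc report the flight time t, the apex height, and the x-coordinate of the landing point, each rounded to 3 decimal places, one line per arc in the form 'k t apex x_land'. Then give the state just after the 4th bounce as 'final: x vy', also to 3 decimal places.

1 2.569 12.627 27.663
2 1.766 3.820 46.681
3 0.971 1.155 57.140
4 0.534 0.350 62.893
final: 62.893 1.440

Arc 1: start y=8.080, vy=9.440 → t=2.569, apex=12.627, x_land=27.663, impact vy=-15.732
  bounce: vy ← 0.55·15.732 = 8.652
Arc 2: start y=0.000, vy=8.652 → t=1.766, apex=3.820, x_land=46.681, impact vy=-8.652
  bounce: vy ← 0.55·8.652 = 4.759
Arc 3: start y=0.000, vy=4.759 → t=0.971, apex=1.155, x_land=57.140, impact vy=-4.759
  bounce: vy ← 0.55·4.759 = 2.617
Arc 4: start y=0.000, vy=2.617 → t=0.534, apex=0.350, x_land=62.893, impact vy=-2.617
  bounce: vy ← 0.55·2.617 = 1.440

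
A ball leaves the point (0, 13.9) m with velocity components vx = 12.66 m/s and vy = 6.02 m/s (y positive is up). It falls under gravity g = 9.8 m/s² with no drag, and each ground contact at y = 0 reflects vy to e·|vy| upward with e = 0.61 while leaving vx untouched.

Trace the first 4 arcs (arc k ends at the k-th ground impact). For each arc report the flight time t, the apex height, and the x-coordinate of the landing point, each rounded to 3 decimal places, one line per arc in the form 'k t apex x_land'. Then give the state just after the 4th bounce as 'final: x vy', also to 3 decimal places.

1 2.407 15.749 30.474
2 2.187 5.860 58.163
3 1.334 2.181 75.054
4 0.814 0.811 85.358
final: 85.358 2.433

Arc 1: start y=13.900, vy=6.020 → t=2.407, apex=15.749, x_land=30.474, impact vy=-17.569
  bounce: vy ← 0.61·17.569 = 10.717
Arc 2: start y=0.000, vy=10.717 → t=2.187, apex=5.860, x_land=58.163, impact vy=-10.717
  bounce: vy ← 0.61·10.717 = 6.538
Arc 3: start y=0.000, vy=6.538 → t=1.334, apex=2.181, x_land=75.054, impact vy=-6.538
  bounce: vy ← 0.61·6.538 = 3.988
Arc 4: start y=0.000, vy=3.988 → t=0.814, apex=0.811, x_land=85.358, impact vy=-3.988
  bounce: vy ← 0.61·3.988 = 2.433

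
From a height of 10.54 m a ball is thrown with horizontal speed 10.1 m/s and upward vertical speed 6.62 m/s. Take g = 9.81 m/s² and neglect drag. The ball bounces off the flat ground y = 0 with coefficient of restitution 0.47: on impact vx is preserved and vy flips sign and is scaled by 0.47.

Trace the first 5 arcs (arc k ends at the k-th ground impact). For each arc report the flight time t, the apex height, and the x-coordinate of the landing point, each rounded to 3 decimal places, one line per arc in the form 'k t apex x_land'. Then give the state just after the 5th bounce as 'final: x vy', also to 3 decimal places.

1 2.289 12.774 23.115
2 1.517 2.822 38.436
3 0.713 0.623 45.637
4 0.335 0.138 49.021
5 0.157 0.030 50.612
final: 50.612 0.363

Arc 1: start y=10.540, vy=6.620 → t=2.289, apex=12.774, x_land=23.115, impact vy=-15.831
  bounce: vy ← 0.47·15.831 = 7.441
Arc 2: start y=0.000, vy=7.441 → t=1.517, apex=2.822, x_land=38.436, impact vy=-7.441
  bounce: vy ← 0.47·7.441 = 3.497
Arc 3: start y=0.000, vy=3.497 → t=0.713, apex=0.623, x_land=45.637, impact vy=-3.497
  bounce: vy ← 0.47·3.497 = 1.644
Arc 4: start y=0.000, vy=1.644 → t=0.335, apex=0.138, x_land=49.021, impact vy=-1.644
  bounce: vy ← 0.47·1.644 = 0.773
Arc 5: start y=0.000, vy=0.773 → t=0.157, apex=0.030, x_land=50.612, impact vy=-0.773
  bounce: vy ← 0.47·0.773 = 0.363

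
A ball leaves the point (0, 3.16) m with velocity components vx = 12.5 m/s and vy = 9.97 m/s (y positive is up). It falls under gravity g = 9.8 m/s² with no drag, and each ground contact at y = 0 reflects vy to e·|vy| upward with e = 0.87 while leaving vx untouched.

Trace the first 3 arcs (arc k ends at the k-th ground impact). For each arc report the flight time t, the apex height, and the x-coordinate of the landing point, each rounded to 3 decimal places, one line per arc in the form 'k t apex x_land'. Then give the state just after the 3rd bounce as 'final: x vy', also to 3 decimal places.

1 2.313 8.231 28.918
2 2.255 6.230 57.108
3 1.962 4.716 81.634
final: 81.634 8.364

Arc 1: start y=3.160, vy=9.970 → t=2.313, apex=8.231, x_land=28.918, impact vy=-12.702
  bounce: vy ← 0.87·12.702 = 11.051
Arc 2: start y=0.000, vy=11.051 → t=2.255, apex=6.230, x_land=57.108, impact vy=-11.051
  bounce: vy ← 0.87·11.051 = 9.614
Arc 3: start y=0.000, vy=9.614 → t=1.962, apex=4.716, x_land=81.634, impact vy=-9.614
  bounce: vy ← 0.87·9.614 = 8.364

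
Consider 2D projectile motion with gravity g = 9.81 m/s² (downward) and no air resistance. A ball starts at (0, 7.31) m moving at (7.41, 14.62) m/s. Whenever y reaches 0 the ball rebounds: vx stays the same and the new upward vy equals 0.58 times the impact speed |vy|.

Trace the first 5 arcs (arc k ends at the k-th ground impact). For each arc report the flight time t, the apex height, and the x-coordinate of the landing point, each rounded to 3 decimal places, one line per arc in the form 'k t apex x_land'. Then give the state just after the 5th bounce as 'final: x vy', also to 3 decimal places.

1 3.417 18.204 25.319
2 2.235 6.124 41.878
3 1.296 2.060 51.482
4 0.752 0.693 57.053
5 0.436 0.233 60.284
final: 60.284 1.240

Arc 1: start y=7.310, vy=14.620 → t=3.417, apex=18.204, x_land=25.319, impact vy=-18.899
  bounce: vy ← 0.58·18.899 = 10.961
Arc 2: start y=0.000, vy=10.961 → t=2.235, apex=6.124, x_land=41.878, impact vy=-10.961
  bounce: vy ← 0.58·10.961 = 6.358
Arc 3: start y=0.000, vy=6.358 → t=1.296, apex=2.060, x_land=51.482, impact vy=-6.358
  bounce: vy ← 0.58·6.358 = 3.687
Arc 4: start y=0.000, vy=3.687 → t=0.752, apex=0.693, x_land=57.053, impact vy=-3.687
  bounce: vy ← 0.58·3.687 = 2.139
Arc 5: start y=0.000, vy=2.139 → t=0.436, apex=0.233, x_land=60.284, impact vy=-2.139
  bounce: vy ← 0.58·2.139 = 1.240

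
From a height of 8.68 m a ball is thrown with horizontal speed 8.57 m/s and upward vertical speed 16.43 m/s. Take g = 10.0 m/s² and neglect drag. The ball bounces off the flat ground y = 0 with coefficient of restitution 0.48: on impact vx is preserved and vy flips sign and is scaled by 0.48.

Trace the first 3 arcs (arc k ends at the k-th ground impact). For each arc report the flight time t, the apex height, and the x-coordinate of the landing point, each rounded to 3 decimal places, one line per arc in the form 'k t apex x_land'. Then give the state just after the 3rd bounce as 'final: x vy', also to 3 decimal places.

Arc 1: start y=8.680, vy=16.430 → t=3.749, apex=22.177, x_land=32.129, impact vy=-21.061
  bounce: vy ← 0.48·21.061 = 10.109
Arc 2: start y=0.000, vy=10.109 → t=2.022, apex=5.110, x_land=49.456, impact vy=-10.109
  bounce: vy ← 0.48·10.109 = 4.852
Arc 3: start y=0.000, vy=4.852 → t=0.970, apex=1.177, x_land=57.773, impact vy=-4.852
  bounce: vy ← 0.48·4.852 = 2.329

1 3.749 22.177 32.129
2 2.022 5.110 49.456
3 0.970 1.177 57.773
final: 57.773 2.329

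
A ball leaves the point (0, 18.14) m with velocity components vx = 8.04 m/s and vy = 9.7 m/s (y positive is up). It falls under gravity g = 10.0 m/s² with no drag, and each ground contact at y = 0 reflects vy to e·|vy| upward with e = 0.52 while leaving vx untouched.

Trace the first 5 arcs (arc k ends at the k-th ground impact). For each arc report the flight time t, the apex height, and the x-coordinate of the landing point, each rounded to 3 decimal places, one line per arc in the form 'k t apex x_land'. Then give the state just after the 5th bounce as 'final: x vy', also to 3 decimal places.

1 3.107 22.845 24.984
2 2.223 6.177 42.857
3 1.156 1.670 52.151
4 0.601 0.452 56.984
5 0.313 0.122 59.497
final: 59.497 0.813

Arc 1: start y=18.140, vy=9.700 → t=3.107, apex=22.845, x_land=24.984, impact vy=-21.375
  bounce: vy ← 0.52·21.375 = 11.115
Arc 2: start y=0.000, vy=11.115 → t=2.223, apex=6.177, x_land=42.857, impact vy=-11.115
  bounce: vy ← 0.52·11.115 = 5.780
Arc 3: start y=0.000, vy=5.780 → t=1.156, apex=1.670, x_land=52.151, impact vy=-5.780
  bounce: vy ← 0.52·5.780 = 3.005
Arc 4: start y=0.000, vy=3.005 → t=0.601, apex=0.452, x_land=56.984, impact vy=-3.005
  bounce: vy ← 0.52·3.005 = 1.563
Arc 5: start y=0.000, vy=1.563 → t=0.313, apex=0.122, x_land=59.497, impact vy=-1.563
  bounce: vy ← 0.52·1.563 = 0.813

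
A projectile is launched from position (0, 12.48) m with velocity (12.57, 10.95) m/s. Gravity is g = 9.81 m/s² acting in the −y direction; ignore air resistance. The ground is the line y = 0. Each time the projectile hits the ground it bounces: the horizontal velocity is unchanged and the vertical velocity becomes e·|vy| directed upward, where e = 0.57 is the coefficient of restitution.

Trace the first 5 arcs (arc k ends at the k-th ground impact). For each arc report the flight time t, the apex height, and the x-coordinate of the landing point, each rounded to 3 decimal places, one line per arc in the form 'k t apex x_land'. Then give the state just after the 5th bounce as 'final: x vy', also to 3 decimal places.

1 3.063 18.591 38.503
2 2.219 6.040 66.401
3 1.265 1.962 82.303
4 0.721 0.638 91.367
5 0.411 0.207 96.533
final: 96.533 1.149

Arc 1: start y=12.480, vy=10.950 → t=3.063, apex=18.591, x_land=38.503, impact vy=-19.099
  bounce: vy ← 0.57·19.099 = 10.886
Arc 2: start y=0.000, vy=10.886 → t=2.219, apex=6.040, x_land=66.401, impact vy=-10.886
  bounce: vy ← 0.57·10.886 = 6.205
Arc 3: start y=0.000, vy=6.205 → t=1.265, apex=1.962, x_land=82.303, impact vy=-6.205
  bounce: vy ← 0.57·6.205 = 3.537
Arc 4: start y=0.000, vy=3.537 → t=0.721, apex=0.638, x_land=91.367, impact vy=-3.537
  bounce: vy ← 0.57·3.537 = 2.016
Arc 5: start y=0.000, vy=2.016 → t=0.411, apex=0.207, x_land=96.533, impact vy=-2.016
  bounce: vy ← 0.57·2.016 = 1.149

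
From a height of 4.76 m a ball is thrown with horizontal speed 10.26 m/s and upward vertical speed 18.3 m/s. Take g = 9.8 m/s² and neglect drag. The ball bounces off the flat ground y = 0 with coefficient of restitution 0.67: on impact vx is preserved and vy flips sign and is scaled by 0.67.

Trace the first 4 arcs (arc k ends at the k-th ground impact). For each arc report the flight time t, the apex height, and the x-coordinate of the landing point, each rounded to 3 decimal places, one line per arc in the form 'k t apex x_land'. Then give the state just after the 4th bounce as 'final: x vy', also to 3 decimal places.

1 3.979 21.846 40.823
2 2.829 9.807 69.853
3 1.896 4.402 89.302
4 1.270 1.976 102.334
final: 102.334 4.170

Arc 1: start y=4.760, vy=18.300 → t=3.979, apex=21.846, x_land=40.823, impact vy=-20.693
  bounce: vy ← 0.67·20.693 = 13.864
Arc 2: start y=0.000, vy=13.864 → t=2.829, apex=9.807, x_land=69.853, impact vy=-13.864
  bounce: vy ← 0.67·13.864 = 9.289
Arc 3: start y=0.000, vy=9.289 → t=1.896, apex=4.402, x_land=89.302, impact vy=-9.289
  bounce: vy ← 0.67·9.289 = 6.224
Arc 4: start y=0.000, vy=6.224 → t=1.270, apex=1.976, x_land=102.334, impact vy=-6.224
  bounce: vy ← 0.67·6.224 = 4.170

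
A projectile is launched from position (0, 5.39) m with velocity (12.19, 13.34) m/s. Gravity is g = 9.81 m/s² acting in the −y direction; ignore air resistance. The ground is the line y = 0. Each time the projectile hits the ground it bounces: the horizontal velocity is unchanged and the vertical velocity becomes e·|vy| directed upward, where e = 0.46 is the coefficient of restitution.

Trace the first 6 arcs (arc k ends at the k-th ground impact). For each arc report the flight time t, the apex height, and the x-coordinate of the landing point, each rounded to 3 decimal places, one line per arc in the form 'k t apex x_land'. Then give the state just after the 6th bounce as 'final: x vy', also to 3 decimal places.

1 3.077 14.460 37.506
2 1.580 3.060 56.762
3 0.727 0.647 65.620
4 0.334 0.137 69.694
5 0.154 0.029 71.568
6 0.071 0.006 72.431
final: 72.431 0.160

Arc 1: start y=5.390, vy=13.340 → t=3.077, apex=14.460, x_land=37.506, impact vy=-16.844
  bounce: vy ← 0.46·16.844 = 7.748
Arc 2: start y=0.000, vy=7.748 → t=1.580, apex=3.060, x_land=56.762, impact vy=-7.748
  bounce: vy ← 0.46·7.748 = 3.564
Arc 3: start y=0.000, vy=3.564 → t=0.727, apex=0.647, x_land=65.620, impact vy=-3.564
  bounce: vy ← 0.46·3.564 = 1.639
Arc 4: start y=0.000, vy=1.639 → t=0.334, apex=0.137, x_land=69.694, impact vy=-1.639
  bounce: vy ← 0.46·1.639 = 0.754
Arc 5: start y=0.000, vy=0.754 → t=0.154, apex=0.029, x_land=71.568, impact vy=-0.754
  bounce: vy ← 0.46·0.754 = 0.347
Arc 6: start y=0.000, vy=0.347 → t=0.071, apex=0.006, x_land=72.431, impact vy=-0.347
  bounce: vy ← 0.46·0.347 = 0.160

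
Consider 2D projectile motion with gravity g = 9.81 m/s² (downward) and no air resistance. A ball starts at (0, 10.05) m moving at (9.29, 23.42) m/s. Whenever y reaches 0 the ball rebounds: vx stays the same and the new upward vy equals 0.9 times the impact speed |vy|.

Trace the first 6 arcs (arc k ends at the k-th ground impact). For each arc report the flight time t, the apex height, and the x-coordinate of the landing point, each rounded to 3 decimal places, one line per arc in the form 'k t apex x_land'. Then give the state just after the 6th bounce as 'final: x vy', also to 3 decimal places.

Arc 1: start y=10.050, vy=23.420 → t=5.171, apex=38.006, x_land=48.038, impact vy=-27.307
  bounce: vy ← 0.9·27.307 = 24.576
Arc 2: start y=0.000, vy=24.576 → t=5.010, apex=30.785, x_land=94.586, impact vy=-24.576
  bounce: vy ← 0.9·24.576 = 22.119
Arc 3: start y=0.000, vy=22.119 → t=4.509, apex=24.936, x_land=136.478, impact vy=-22.119
  bounce: vy ← 0.9·22.119 = 19.907
Arc 4: start y=0.000, vy=19.907 → t=4.058, apex=20.198, x_land=174.181, impact vy=-19.907
  bounce: vy ← 0.9·19.907 = 17.916
Arc 5: start y=0.000, vy=17.916 → t=3.653, apex=16.360, x_land=208.114, impact vy=-17.916
  bounce: vy ← 0.9·17.916 = 16.125
Arc 6: start y=0.000, vy=16.125 → t=3.287, apex=13.252, x_land=238.654, impact vy=-16.125
  bounce: vy ← 0.9·16.125 = 14.512

1 5.171 38.006 48.038
2 5.010 30.785 94.586
3 4.509 24.936 136.478
4 4.058 20.198 174.181
5 3.653 16.360 208.114
6 3.287 13.252 238.654
final: 238.654 14.512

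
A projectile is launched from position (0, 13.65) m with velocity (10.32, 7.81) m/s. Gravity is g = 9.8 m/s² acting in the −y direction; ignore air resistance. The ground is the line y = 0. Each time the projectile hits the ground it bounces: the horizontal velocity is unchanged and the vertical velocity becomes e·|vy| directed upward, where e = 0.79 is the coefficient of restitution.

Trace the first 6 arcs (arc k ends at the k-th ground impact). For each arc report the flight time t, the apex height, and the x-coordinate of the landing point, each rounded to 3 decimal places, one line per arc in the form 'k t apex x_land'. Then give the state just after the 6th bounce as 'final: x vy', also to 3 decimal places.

1 2.646 16.762 27.312
2 2.922 10.461 57.470
3 2.309 6.529 81.295
4 1.824 4.075 100.116
5 1.441 2.543 114.985
6 1.138 1.587 126.732
final: 126.732 4.406

Arc 1: start y=13.650, vy=7.810 → t=2.646, apex=16.762, x_land=27.312, impact vy=-18.126
  bounce: vy ← 0.79·18.126 = 14.319
Arc 2: start y=0.000, vy=14.319 → t=2.922, apex=10.461, x_land=57.470, impact vy=-14.319
  bounce: vy ← 0.79·14.319 = 11.312
Arc 3: start y=0.000, vy=11.312 → t=2.309, apex=6.529, x_land=81.295, impact vy=-11.312
  bounce: vy ← 0.79·11.312 = 8.937
Arc 4: start y=0.000, vy=8.937 → t=1.824, apex=4.075, x_land=100.116, impact vy=-8.937
  bounce: vy ← 0.79·8.937 = 7.060
Arc 5: start y=0.000, vy=7.060 → t=1.441, apex=2.543, x_land=114.985, impact vy=-7.060
  bounce: vy ← 0.79·7.060 = 5.577
Arc 6: start y=0.000, vy=5.577 → t=1.138, apex=1.587, x_land=126.732, impact vy=-5.577
  bounce: vy ← 0.79·5.577 = 4.406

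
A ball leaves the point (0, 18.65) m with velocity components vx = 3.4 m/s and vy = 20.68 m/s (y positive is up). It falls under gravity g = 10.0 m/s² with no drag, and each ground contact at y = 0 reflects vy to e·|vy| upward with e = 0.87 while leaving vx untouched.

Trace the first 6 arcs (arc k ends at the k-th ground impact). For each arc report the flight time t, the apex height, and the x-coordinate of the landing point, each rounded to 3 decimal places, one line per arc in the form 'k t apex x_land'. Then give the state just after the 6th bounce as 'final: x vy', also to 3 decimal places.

1 4.898 40.033 16.652
2 4.924 30.301 33.392
3 4.283 22.935 47.955
4 3.727 17.359 60.626
5 3.242 13.139 71.649
6 2.821 9.945 81.239
final: 81.239 12.270

Arc 1: start y=18.650, vy=20.680 → t=4.898, apex=40.033, x_land=16.652, impact vy=-28.296
  bounce: vy ← 0.87·28.296 = 24.618
Arc 2: start y=0.000, vy=24.618 → t=4.924, apex=30.301, x_land=33.392, impact vy=-24.618
  bounce: vy ← 0.87·24.618 = 21.417
Arc 3: start y=0.000, vy=21.417 → t=4.283, apex=22.935, x_land=47.955, impact vy=-21.417
  bounce: vy ← 0.87·21.417 = 18.633
Arc 4: start y=0.000, vy=18.633 → t=3.727, apex=17.359, x_land=60.626, impact vy=-18.633
  bounce: vy ← 0.87·18.633 = 16.211
Arc 5: start y=0.000, vy=16.211 → t=3.242, apex=13.139, x_land=71.649, impact vy=-16.211
  bounce: vy ← 0.87·16.211 = 14.103
Arc 6: start y=0.000, vy=14.103 → t=2.821, apex=9.945, x_land=81.239, impact vy=-14.103
  bounce: vy ← 0.87·14.103 = 12.270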